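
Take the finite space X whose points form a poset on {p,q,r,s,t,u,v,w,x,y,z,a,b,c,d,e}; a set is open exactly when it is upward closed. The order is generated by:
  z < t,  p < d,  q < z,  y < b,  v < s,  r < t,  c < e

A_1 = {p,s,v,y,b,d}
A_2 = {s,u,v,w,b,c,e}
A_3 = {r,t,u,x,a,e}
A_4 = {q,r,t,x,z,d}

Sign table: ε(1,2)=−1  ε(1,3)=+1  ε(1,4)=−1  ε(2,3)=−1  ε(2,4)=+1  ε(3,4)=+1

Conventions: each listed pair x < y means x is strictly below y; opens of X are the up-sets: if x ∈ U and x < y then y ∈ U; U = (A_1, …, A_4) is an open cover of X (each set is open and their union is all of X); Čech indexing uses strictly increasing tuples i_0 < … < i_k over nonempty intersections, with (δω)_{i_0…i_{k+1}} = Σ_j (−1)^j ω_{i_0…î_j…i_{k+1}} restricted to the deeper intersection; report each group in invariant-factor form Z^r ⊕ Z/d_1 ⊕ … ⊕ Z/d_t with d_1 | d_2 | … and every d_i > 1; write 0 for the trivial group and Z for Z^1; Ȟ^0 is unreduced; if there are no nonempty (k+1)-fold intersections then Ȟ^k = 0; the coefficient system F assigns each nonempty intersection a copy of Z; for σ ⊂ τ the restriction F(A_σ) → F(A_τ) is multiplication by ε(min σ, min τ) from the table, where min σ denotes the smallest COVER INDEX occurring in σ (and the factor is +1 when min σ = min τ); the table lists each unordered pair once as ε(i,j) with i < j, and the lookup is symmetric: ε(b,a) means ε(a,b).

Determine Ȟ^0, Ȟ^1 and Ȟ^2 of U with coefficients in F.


Ȟ^0 = 0,  Ȟ^1 = Z/2,  Ȟ^2 = 0

nonempty overlaps:
  A12={s,v,b} A14={d} A23={u,e} A34={r,t,x}
C dims 4,4; δ0: rk 4, SNF 1^3·2
degree 0: 4−4−0 = 0 → Ȟ^0 ≅ 0
degree 1: 4−0−4 = 0 plus torsion [2] → Ȟ^1 ≅ Z/2
degree 2: 0−0−0 = 0 → Ȟ^2 ≅ 0


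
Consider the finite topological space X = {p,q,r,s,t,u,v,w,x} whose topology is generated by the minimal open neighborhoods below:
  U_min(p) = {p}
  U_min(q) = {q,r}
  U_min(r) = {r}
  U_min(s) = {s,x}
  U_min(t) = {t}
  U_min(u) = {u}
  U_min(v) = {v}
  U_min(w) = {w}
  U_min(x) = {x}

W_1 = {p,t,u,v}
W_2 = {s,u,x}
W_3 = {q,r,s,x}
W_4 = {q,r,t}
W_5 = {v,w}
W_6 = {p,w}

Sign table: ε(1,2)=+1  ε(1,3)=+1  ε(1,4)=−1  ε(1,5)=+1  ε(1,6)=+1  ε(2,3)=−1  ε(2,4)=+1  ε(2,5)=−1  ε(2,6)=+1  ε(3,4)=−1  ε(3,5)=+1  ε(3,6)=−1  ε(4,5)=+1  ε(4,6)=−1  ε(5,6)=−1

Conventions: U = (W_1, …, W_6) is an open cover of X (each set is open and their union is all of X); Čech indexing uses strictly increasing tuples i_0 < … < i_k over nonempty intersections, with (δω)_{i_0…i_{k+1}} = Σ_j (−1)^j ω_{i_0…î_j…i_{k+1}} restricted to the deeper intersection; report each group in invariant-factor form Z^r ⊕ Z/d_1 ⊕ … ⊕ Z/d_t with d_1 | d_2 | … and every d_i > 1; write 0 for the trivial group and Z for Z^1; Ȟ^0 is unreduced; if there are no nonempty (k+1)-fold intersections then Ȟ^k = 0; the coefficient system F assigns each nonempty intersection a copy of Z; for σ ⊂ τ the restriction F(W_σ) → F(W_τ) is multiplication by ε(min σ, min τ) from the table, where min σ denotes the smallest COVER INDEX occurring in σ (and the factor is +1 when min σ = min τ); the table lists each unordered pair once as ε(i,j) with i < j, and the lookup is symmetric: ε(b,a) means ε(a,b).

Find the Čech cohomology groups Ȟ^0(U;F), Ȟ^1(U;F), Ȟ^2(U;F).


Ȟ^0 ≅ 0,  Ȟ^1 ≅ Z ⊕ Z/2,  Ȟ^2 ≅ 0

cover nerve:
  W12={u} W14={t} W15={v} W16={p} W23={s,x} W34={q,r} W56={w}
C dims 6,7; δ0: rk 6, SNF 1^5·2
Ȟ^0: (6−6)−0=0 ⇒ 0
Ȟ^1: (7−0)−6=1 plus torsion [2] ⇒ Z ⊕ Z/2
Ȟ^2: (0−0)−0=0 ⇒ 0


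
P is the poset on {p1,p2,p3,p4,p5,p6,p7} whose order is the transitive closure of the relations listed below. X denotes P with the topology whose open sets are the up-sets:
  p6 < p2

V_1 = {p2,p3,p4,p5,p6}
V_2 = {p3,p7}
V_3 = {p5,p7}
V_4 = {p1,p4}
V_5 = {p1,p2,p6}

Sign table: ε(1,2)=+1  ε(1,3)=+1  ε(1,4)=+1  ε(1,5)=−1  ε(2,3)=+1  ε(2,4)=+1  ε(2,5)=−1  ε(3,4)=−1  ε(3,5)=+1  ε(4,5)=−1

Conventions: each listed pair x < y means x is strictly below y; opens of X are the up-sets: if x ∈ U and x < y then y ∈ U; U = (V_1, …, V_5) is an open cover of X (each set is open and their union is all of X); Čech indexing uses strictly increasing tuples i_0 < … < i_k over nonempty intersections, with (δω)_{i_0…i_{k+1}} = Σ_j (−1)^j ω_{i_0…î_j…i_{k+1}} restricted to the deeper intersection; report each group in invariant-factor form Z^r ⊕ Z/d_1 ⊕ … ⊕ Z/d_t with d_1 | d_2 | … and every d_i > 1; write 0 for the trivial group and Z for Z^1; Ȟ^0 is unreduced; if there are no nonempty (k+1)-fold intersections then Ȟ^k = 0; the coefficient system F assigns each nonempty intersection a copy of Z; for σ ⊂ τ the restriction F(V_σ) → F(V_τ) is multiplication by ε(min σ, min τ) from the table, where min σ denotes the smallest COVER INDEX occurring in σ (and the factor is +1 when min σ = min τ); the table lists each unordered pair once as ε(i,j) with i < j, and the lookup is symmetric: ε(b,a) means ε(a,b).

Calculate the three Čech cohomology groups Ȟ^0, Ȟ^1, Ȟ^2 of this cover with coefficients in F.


intersection data:
  V12={p3} V13={p5} V14={p4} V15={p2,p6} V23={p7} V45={p1}
C dims 5,6; δ0: rk 4, SNF 1^4
Ȟ^0 = (5 − 4) − 0 = 1, so Ȟ^0 ≅ Z
Ȟ^1 = (6 − 0) − 4 = 2, so Ȟ^1 ≅ Z^2
Ȟ^2 = (0 − 0) − 0 = 0, so Ȟ^2 ≅ 0

Ȟ^0 ≅ Z, Ȟ^1 ≅ Z^2 and Ȟ^2 ≅ 0


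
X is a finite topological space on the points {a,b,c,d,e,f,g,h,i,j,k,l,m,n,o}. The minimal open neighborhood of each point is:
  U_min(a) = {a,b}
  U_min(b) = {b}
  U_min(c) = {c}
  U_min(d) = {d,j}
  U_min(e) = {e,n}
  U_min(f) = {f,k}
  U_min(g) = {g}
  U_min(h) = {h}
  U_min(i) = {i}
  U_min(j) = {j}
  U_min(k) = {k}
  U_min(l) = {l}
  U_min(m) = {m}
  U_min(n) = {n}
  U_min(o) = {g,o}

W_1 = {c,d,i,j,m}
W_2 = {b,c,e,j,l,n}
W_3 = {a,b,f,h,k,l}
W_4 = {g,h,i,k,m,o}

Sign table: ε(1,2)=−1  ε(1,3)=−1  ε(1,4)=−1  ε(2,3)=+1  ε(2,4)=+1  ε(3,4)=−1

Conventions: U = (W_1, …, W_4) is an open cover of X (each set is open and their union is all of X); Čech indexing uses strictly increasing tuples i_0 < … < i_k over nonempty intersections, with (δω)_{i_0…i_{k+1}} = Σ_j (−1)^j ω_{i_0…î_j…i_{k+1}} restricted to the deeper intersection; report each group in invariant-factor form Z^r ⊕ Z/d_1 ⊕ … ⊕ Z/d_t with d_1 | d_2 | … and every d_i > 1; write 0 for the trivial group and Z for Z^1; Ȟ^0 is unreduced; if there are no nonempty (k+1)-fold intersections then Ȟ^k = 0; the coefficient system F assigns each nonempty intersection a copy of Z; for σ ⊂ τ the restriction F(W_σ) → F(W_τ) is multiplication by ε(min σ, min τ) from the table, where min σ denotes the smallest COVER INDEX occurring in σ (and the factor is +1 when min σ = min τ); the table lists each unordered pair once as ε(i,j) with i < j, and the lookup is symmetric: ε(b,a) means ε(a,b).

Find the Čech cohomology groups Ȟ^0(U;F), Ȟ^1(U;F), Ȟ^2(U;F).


cover nerve:
  W12={c,j} W14={i,m} W23={b,l} W34={h,k}
C dims 4,4; δ0: rk 4, SNF 1^3·2
Ȟ^0: (4−4)−0=0 ⇒ 0
Ȟ^1: (4−0)−4=0 plus torsion [2] ⇒ Z/2
Ȟ^2: (0−0)−0=0 ⇒ 0

Ȟ^0 ≅ 0; Ȟ^1 ≅ Z/2; Ȟ^2 ≅ 0


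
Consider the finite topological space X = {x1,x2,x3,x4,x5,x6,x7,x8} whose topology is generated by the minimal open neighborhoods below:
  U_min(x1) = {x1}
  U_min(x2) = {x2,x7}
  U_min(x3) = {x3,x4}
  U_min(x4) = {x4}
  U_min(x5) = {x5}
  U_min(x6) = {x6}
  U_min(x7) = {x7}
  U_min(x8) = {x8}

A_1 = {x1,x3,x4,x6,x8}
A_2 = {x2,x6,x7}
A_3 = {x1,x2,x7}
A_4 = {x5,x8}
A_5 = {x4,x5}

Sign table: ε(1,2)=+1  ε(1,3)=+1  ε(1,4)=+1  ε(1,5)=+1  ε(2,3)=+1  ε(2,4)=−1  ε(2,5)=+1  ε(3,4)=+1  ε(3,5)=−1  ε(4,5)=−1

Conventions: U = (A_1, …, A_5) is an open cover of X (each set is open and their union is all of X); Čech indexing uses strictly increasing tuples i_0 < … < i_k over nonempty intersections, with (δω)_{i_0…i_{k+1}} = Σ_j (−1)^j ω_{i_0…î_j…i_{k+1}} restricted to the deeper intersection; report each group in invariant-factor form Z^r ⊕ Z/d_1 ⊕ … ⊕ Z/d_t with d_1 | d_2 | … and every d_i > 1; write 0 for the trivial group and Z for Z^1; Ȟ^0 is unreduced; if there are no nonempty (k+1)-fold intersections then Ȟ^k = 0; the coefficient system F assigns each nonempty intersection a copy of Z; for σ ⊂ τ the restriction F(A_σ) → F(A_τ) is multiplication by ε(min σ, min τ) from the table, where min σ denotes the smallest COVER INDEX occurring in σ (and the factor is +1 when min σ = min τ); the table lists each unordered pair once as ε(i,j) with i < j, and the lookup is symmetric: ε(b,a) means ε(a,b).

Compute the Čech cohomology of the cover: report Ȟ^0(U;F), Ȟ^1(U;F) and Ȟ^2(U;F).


nonempty overlaps:
  A12={x6} A13={x1} A14={x8} A15={x4} A23={x2,x7} A45={x5}
C dims 5,6; δ0: rk 5, SNF 1^4·2
degree 0: 5−5−0 = 0 → Ȟ^0 ≅ 0
degree 1: 6−0−5 = 1 plus torsion [2] → Ȟ^1 ≅ Z ⊕ Z/2
degree 2: 0−0−0 = 0 → Ȟ^2 ≅ 0

Ȟ^0 ≅ 0, Ȟ^1 ≅ Z ⊕ Z/2 and Ȟ^2 ≅ 0


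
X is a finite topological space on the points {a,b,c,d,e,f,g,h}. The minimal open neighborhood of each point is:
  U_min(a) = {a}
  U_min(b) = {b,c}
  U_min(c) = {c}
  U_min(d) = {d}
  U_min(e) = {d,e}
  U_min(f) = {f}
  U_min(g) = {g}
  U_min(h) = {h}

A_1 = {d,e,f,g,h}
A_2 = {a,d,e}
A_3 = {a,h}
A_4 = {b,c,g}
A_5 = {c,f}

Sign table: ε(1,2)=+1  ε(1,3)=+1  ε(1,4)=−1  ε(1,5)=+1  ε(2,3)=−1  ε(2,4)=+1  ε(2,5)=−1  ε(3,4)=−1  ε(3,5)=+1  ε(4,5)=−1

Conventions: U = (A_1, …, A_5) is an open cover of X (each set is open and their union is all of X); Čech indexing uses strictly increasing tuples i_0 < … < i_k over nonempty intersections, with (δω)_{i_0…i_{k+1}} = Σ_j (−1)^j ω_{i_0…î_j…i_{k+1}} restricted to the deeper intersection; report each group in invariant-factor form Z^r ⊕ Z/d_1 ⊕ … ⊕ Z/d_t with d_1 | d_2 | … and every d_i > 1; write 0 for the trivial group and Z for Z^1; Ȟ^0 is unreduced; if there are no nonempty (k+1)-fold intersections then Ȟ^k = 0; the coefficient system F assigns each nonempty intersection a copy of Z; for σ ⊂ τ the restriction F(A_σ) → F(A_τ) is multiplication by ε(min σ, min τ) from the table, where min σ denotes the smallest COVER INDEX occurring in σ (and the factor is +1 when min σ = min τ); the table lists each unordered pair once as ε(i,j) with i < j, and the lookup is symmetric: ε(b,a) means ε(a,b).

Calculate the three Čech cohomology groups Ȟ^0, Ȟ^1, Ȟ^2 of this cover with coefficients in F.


nonempty intersections:
  A12={d,e} A13={h} A14={g} A15={f} A23={a} A45={c}
C dims 5,6; δ0: rk 5, SNF 1^4·2
Ȟ^0: (5−5)−0=0 ⇒ 0
Ȟ^1: (6−0)−5=1 plus torsion [2] ⇒ Z ⊕ Z/2
Ȟ^2: (0−0)−0=0 ⇒ 0

Ȟ^0(U;F) ≅ 0; Ȟ^1(U;F) ≅ Z ⊕ Z/2; Ȟ^2(U;F) ≅ 0


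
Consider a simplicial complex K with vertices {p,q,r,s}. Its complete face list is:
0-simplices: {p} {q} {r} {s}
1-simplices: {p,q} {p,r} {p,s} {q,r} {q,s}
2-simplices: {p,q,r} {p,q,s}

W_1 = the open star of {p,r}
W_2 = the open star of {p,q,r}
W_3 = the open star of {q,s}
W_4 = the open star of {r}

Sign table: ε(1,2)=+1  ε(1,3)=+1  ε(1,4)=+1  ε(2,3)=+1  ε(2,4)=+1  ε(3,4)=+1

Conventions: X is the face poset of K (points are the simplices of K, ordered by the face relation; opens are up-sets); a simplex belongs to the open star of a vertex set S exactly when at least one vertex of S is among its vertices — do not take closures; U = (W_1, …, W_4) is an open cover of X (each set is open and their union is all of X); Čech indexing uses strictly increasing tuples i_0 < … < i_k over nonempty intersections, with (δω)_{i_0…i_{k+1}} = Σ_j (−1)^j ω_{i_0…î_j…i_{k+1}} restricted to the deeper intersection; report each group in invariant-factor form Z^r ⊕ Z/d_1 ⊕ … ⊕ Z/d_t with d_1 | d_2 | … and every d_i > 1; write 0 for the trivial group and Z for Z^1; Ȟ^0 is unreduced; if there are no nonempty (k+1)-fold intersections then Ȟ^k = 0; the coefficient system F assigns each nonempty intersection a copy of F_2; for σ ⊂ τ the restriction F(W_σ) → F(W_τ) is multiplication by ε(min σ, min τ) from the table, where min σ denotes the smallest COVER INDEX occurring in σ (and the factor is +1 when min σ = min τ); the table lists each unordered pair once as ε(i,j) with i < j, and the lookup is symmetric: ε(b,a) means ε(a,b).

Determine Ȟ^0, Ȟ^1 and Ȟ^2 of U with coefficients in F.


nerve simplices:
  W1={{p},{r},{p,q},{p,r},{p,s},{q,r},{p,q,r},{p,q,s}} W2={{p},{q},{r},{p,q},{p,r},{p,s},{q,r},{q,s},{p,q,r},{p,q,s}} W3={{q},{s},{p,q},{p,s},{q,r},{q,s},{p,q,r},{p,q,s}} W4={{r},{p,r},{q,r},{p,q,r}}
  W12={{p},{r},{p,q},{p,r},{p,s},{q,r},{p,q,r},{p,q,s}} W13={{p,q},{p,s},{q,r},{p,q,r},{p,q,s}} W14={{r},{p,r},{q,r},{p,q,r}} W23={{q},{p,q},{p,s},{q,r},{q,s},{p,q,r},{p,q,s}} W24={{r},{p,r},{q,r},{p,q,r}} W34={{q,r},{p,q,r}}
  W123={{p,q},{p,s},{q,r},{p,q,r},{p,q,s}} W124={{r},{p,r},{q,r},{p,q,r}} W134={{q,r},{p,q,r}} W234={{q,r},{p,q,r}}
  W1234={{q,r},{p,q,r}}
C dims 4,6,4,1; δ0: rk_F2 3; δ1: rk_F2 3; δ2: rk_F2 1
degree 0: 4−3−0 = 1 → Ȟ^0 ≅ Z/2
degree 1: 6−3−3 = 0 → Ȟ^1 ≅ 0
degree 2: 4−1−3 = 0 → Ȟ^2 ≅ 0

Ȟ^0(U;F) ≅ Z/2, Ȟ^1(U;F) ≅ 0, Ȟ^2(U;F) ≅ 0


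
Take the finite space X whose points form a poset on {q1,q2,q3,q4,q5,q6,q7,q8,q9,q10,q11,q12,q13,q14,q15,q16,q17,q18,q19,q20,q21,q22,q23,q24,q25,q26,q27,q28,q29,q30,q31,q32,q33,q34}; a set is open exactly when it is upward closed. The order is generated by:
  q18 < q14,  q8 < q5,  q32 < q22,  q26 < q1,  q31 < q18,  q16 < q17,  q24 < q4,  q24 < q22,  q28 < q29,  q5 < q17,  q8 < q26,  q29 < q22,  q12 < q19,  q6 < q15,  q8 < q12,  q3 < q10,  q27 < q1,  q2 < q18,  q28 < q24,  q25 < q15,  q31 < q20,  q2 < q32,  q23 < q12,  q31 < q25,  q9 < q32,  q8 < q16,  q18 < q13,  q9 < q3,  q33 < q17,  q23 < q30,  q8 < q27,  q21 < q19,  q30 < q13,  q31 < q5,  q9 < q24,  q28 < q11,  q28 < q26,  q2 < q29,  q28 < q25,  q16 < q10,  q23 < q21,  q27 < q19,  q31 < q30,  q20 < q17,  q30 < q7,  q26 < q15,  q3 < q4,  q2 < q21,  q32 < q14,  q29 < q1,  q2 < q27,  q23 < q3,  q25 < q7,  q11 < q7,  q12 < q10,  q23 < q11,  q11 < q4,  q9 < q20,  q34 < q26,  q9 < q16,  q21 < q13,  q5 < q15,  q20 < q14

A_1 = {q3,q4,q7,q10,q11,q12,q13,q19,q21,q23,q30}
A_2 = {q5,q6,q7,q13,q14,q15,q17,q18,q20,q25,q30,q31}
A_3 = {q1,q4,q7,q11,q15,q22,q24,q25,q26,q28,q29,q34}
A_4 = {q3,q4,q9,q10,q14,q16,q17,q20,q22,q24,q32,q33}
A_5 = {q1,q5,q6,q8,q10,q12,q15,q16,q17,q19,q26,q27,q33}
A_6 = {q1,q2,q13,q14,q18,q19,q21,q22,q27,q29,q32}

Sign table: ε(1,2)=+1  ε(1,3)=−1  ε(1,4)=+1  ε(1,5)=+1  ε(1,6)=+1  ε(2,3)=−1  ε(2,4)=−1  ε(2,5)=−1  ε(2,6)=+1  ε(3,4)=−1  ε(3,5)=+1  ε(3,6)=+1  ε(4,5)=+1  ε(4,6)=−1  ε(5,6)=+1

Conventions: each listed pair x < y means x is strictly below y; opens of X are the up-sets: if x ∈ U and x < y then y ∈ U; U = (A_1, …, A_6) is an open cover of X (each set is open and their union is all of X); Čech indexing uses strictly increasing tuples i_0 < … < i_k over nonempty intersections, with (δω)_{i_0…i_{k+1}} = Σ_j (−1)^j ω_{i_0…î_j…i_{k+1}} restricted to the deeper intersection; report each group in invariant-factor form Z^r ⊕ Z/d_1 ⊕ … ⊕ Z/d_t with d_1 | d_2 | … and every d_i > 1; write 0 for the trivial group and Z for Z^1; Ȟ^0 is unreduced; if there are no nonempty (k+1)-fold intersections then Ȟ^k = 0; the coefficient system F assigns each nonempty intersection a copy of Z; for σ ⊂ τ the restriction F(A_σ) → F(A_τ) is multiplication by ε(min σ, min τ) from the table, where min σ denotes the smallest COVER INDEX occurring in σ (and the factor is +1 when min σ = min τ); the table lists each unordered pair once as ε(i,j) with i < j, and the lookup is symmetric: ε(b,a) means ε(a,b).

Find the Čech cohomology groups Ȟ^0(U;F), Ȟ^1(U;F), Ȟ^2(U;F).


nonempty overlaps:
  A12={q7,q13,q30} A13={q4,q7,q11} A14={q3,q4,q10} A15={q10,q12,q19} A16={q13,q19,q21} A23={q7,q15,q25} A24={q14,q17,q20} A25={q5,q6,q15,q17} A26={q13,q14,q18} A34={q4,q22,q24} A35={q1,q15,q26} A36={q1,q22,q29} A45={q10,q16,q17,q33} A46={q14,q22,q32} A56={q1,q19,q27}
  A123={q7} A126={q13} A134={q4} A145={q10} A156={q19} A235={q15} A245={q17} A246={q14} A346={q22} A356={q1}
C dims 6,15,10; δ0: rk 6, SNF 1^5·2; δ1: rk 9, SNF 1^9
degree 0: 6−6−0 = 0 → Ȟ^0 ≅ 0
degree 1: 15−9−6 = 0 plus torsion [2] → Ȟ^1 ≅ Z/2
degree 2: 10−0−9 = 1 → Ȟ^2 ≅ Z

Ȟ^0 ≅ 0,  Ȟ^1 ≅ Z/2,  Ȟ^2 ≅ Z


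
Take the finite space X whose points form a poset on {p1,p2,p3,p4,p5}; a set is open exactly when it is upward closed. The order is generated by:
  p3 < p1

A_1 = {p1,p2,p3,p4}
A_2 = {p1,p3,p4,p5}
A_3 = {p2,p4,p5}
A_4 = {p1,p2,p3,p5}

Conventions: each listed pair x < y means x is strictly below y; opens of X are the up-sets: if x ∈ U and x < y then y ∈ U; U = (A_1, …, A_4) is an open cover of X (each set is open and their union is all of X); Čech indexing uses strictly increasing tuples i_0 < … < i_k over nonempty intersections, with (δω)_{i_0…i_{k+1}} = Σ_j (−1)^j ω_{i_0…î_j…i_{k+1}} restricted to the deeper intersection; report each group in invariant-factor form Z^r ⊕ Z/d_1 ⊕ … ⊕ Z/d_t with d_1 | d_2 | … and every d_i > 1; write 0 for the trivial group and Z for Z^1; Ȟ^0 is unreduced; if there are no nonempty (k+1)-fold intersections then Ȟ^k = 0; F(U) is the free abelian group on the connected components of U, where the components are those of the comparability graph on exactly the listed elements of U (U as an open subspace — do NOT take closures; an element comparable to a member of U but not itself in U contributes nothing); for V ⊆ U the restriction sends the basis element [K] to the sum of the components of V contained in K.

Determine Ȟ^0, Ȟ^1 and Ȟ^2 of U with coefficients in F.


nonempty intersections:
  A12={p1,p3,p4} A13={p2,p4} A14={p1,p2,p3} A23={p4,p5} A24={p1,p3,p5} A34={p2,p5}
  A123={p4} A124={p1,p3} A134={p2} A234={p5}
components per intersection:
  A1: {p1,p3} {p2} {p4}
  A2: {p1,p3} {p4} {p5}
  A3: {p2} {p4} {p5}
  A4: {p1,p3} {p2} {p5}
  A12: {p1,p3} {p4}
  A13: {p2} {p4}
  A14: {p1,p3} {p2}
  A23: {p4} {p5}
  A24: {p1,p3} {p5}
  A34: {p2} {p5}
  A123: {p4}
  A124: {p1,p3}
  A134: {p2}
  A234: {p5}
C dims 12,12,4; δ0: rk 8, SNF 1^8; δ1: rk 4, SNF 1^4
Ȟ^0: (12−8)−0=4 ⇒ Z^4
Ȟ^1: (12−4)−8=0 ⇒ 0
Ȟ^2: (4−0)−4=0 ⇒ 0

Ȟ^0 ≅ Z^4, Ȟ^1 ≅ 0, Ȟ^2 ≅ 0


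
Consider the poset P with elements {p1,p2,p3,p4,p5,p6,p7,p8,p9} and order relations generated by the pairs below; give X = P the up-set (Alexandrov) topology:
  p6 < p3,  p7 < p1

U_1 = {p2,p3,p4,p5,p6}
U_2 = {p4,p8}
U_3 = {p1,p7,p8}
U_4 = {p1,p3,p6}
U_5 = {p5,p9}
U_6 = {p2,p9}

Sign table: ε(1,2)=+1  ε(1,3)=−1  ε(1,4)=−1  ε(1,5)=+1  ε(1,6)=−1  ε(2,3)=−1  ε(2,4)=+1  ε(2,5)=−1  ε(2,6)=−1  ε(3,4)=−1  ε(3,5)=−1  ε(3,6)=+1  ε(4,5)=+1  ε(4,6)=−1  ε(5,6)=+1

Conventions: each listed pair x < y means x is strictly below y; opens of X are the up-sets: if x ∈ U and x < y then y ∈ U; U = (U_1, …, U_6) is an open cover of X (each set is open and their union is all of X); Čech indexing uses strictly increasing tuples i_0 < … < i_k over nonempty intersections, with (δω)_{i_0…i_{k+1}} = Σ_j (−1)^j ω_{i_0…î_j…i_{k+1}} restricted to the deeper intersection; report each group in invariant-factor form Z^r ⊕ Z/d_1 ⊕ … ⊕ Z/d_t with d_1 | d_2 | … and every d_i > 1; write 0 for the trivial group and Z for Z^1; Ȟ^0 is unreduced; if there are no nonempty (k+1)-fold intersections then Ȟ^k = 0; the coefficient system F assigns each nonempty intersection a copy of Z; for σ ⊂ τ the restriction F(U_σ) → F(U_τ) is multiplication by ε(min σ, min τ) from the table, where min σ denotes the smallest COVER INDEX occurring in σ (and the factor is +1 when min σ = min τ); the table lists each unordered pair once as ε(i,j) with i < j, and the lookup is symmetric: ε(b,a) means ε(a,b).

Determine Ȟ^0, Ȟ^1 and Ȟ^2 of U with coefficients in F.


Ȟ^0(U;F) ≅ 0,  Ȟ^1(U;F) ≅ Z ⊕ Z/2,  Ȟ^2(U;F) ≅ 0

cover nerve:
  U12={p4} U14={p3,p6} U15={p5} U16={p2} U23={p8} U34={p1} U56={p9}
C dims 6,7; δ0: rk 6, SNF 1^5·2
Ȟ^0: (6−6)−0=0 ⇒ 0
Ȟ^1: (7−0)−6=1 plus torsion [2] ⇒ Z ⊕ Z/2
Ȟ^2: (0−0)−0=0 ⇒ 0


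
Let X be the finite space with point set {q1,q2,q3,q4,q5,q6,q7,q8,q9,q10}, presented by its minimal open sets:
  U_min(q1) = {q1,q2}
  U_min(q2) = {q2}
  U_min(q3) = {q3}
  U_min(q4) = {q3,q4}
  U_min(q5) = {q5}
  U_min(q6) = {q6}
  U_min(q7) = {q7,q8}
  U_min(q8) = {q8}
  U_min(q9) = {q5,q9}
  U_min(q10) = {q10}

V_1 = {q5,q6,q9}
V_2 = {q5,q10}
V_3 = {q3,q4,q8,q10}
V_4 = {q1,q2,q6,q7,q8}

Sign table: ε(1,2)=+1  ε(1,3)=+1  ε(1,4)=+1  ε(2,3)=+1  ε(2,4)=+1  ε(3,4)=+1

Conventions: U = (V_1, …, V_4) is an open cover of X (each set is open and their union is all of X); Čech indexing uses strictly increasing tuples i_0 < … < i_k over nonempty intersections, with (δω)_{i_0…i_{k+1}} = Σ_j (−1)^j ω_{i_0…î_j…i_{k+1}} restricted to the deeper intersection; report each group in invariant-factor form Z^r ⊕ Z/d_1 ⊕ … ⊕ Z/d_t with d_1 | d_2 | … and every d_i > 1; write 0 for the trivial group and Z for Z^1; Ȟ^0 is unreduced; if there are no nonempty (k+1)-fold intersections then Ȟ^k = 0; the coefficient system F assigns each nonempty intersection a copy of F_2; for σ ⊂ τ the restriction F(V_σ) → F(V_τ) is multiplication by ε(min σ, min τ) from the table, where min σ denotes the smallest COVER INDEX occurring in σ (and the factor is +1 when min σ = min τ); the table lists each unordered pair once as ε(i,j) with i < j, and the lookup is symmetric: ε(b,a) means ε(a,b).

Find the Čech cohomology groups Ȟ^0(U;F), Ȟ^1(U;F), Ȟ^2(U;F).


Ȟ^0 ≅ Z/2,  Ȟ^1 ≅ Z/2,  Ȟ^2 ≅ 0

nonempty overlaps:
  V12={q5} V14={q6} V23={q10} V34={q8}
C dims 4,4; δ0: rk_F2 3
degree 0: 4−3−0 = 1 → Ȟ^0 ≅ Z/2
degree 1: 4−0−3 = 1 → Ȟ^1 ≅ Z/2
degree 2: 0−0−0 = 0 → Ȟ^2 ≅ 0


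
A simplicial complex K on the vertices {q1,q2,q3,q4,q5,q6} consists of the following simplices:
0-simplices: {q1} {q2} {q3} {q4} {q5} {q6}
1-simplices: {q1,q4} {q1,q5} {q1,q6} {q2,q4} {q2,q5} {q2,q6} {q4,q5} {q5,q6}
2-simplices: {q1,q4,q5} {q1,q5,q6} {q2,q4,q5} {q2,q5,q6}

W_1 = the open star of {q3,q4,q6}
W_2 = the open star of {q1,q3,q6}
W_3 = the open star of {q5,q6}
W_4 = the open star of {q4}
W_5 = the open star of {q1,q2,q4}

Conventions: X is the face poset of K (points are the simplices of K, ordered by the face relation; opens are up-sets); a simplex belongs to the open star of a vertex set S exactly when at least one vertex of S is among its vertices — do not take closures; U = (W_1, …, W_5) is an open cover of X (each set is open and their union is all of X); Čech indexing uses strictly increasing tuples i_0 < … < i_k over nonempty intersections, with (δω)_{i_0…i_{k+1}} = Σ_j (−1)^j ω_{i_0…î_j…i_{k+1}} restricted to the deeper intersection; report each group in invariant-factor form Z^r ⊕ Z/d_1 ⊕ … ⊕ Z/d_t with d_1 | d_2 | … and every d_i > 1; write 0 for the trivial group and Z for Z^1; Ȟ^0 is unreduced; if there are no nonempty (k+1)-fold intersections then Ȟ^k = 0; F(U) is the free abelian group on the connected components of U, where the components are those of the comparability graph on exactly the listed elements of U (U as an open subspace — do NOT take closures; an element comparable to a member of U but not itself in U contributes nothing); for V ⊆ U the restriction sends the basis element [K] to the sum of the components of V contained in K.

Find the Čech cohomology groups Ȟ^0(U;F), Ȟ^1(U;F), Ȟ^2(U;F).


Ȟ^0(U;F) ≅ Z^2; Ȟ^1(U;F) ≅ 0; Ȟ^2(U;F) ≅ 0

nonempty intersections:
  W1={{q3},{q4},{q6},{q1,q4},{q1,q6},{q2,q4},{q2,q6},{q4,q5},{q5,q6},{q1,q4,q5},{q1,q5,q6},{q2,q4,q5},{q2,q5,q6}} W2={{q1},{q3},{q6},{q1,q4},{q1,q5},{q1,q6},{q2,q6},{q5,q6},{q1,q4,q5},{q1,q5,q6},{q2,q5,q6}} W3={{q5},{q6},{q1,q5},{q1,q6},{q2,q5},{q2,q6},{q4,q5},{q5,q6},{q1,q4,q5},{q1,q5,q6},{q2,q4,q5},{q2,q5,q6}} W4={{q4},{q1,q4},{q2,q4},{q4,q5},{q1,q4,q5},{q2,q4,q5}} W5={{q1},{q2},{q4},{q1,q4},{q1,q5},{q1,q6},{q2,q4},{q2,q5},{q2,q6},{q4,q5},{q1,q4,q5},{q1,q5,q6},{q2,q4,q5},{q2,q5,q6}}
  W12={{q3},{q6},{q1,q4},{q1,q6},{q2,q6},{q5,q6},{q1,q4,q5},{q1,q5,q6},{q2,q5,q6}} W13={{q6},{q1,q6},{q2,q6},{q4,q5},{q5,q6},{q1,q4,q5},{q1,q5,q6},{q2,q4,q5},{q2,q5,q6}} W14={{q4},{q1,q4},{q2,q4},{q4,q5},{q1,q4,q5},{q2,q4,q5}} W15={{q4},{q1,q4},{q1,q6},{q2,q4},{q2,q6},{q4,q5},{q1,q4,q5},{q1,q5,q6},{q2,q4,q5},{q2,q5,q6}} W23={{q6},{q1,q5},{q1,q6},{q2,q6},{q5,q6},{q1,q4,q5},{q1,q5,q6},{q2,q5,q6}} W24={{q1,q4},{q1,q4,q5}} W25={{q1},{q1,q4},{q1,q5},{q1,q6},{q2,q6},{q1,q4,q5},{q1,q5,q6},{q2,q5,q6}} W34={{q4,q5},{q1,q4,q5},{q2,q4,q5}} W35={{q1,q5},{q1,q6},{q2,q5},{q2,q6},{q4,q5},{q1,q4,q5},{q1,q5,q6},{q2,q4,q5},{q2,q5,q6}} W45={{q4},{q1,q4},{q2,q4},{q4,q5},{q1,q4,q5},{q2,q4,q5}}
  W123={{q6},{q1,q6},{q2,q6},{q5,q6},{q1,q4,q5},{q1,q5,q6},{q2,q5,q6}} W124={{q1,q4},{q1,q4,q5}} W125={{q1,q4},{q1,q6},{q2,q6},{q1,q4,q5},{q1,q5,q6},{q2,q5,q6}} W134={{q4,q5},{q1,q4,q5},{q2,q4,q5}} W135={{q1,q6},{q2,q6},{q4,q5},{q1,q4,q5},{q1,q5,q6},{q2,q4,q5},{q2,q5,q6}} W145={{q4},{q1,q4},{q2,q4},{q4,q5},{q1,q4,q5},{q2,q4,q5}} W234={{q1,q4,q5}} W235={{q1,q5},{q1,q6},{q2,q6},{q1,q4,q5},{q1,q5,q6},{q2,q5,q6}} W245={{q1,q4},{q1,q4,q5}} W345={{q4,q5},{q1,q4,q5},{q2,q4,q5}}
  W1234={{q1,q4,q5}} W1235={{q1,q6},{q2,q6},{q1,q4,q5},{q1,q5,q6},{q2,q5,q6}} W1245={{q1,q4},{q1,q4,q5}} W1345={{q4,q5},{q1,q4,q5},{q2,q4,q5}} W2345={{q1,q4,q5}}
  W12345={{q1,q4,q5}}
components per intersection:
  W1: {{q3}} {{q4},{q1,q4},{q2,q4},{q4,q5},{q1,q4,q5},{q2,q4,q5}} {{q6},{q1,q6},{q2,q6},{q5,q6},{q1,q5,q6},{q2,q5,q6}}
  W2: {{q1},{q6},{q1,q4},{q1,q5},{q1,q6},{q2,q6},{q5,q6},{q1,q4,q5},{q1,q5,q6},{q2,q5,q6}} {{q3}}
  W3: {{q5},{q6},{q1,q5},{q1,q6},{q2,q5},{q2,q6},{q4,q5},{q5,q6},{q1,q4,q5},{q1,q5,q6},{q2,q4,q5},{q2,q5,q6}}
  W4: {{q4},{q1,q4},{q2,q4},{q4,q5},{q1,q4,q5},{q2,q4,q5}}
  W5: {{q1},{q2},{q4},{q1,q4},{q1,q5},{q1,q6},{q2,q4},{q2,q5},{q2,q6},{q4,q5},{q1,q4,q5},{q1,q5,q6},{q2,q4,q5},{q2,q5,q6}}
  W12: {{q3}} {{q6},{q1,q6},{q2,q6},{q5,q6},{q1,q5,q6},{q2,q5,q6}} {{q1,q4},{q1,q4,q5}}
  W13: {{q6},{q1,q6},{q2,q6},{q5,q6},{q1,q5,q6},{q2,q5,q6}} {{q4,q5},{q1,q4,q5},{q2,q4,q5}}
  W14: {{q4},{q1,q4},{q2,q4},{q4,q5},{q1,q4,q5},{q2,q4,q5}}
  W15: {{q4},{q1,q4},{q2,q4},{q4,q5},{q1,q4,q5},{q2,q4,q5}} {{q1,q6},{q1,q5,q6}} {{q2,q6},{q2,q5,q6}}
  W23: {{q6},{q1,q5},{q1,q6},{q2,q6},{q5,q6},{q1,q4,q5},{q1,q5,q6},{q2,q5,q6}}
  W24: {{q1,q4},{q1,q4,q5}}
  W25: {{q1},{q1,q4},{q1,q5},{q1,q6},{q1,q4,q5},{q1,q5,q6}} {{q2,q6},{q2,q5,q6}}
  W34: {{q4,q5},{q1,q4,q5},{q2,q4,q5}}
  W35: {{q1,q5},{q1,q6},{q2,q5},{q2,q6},{q4,q5},{q1,q4,q5},{q1,q5,q6},{q2,q4,q5},{q2,q5,q6}}
  W45: {{q4},{q1,q4},{q2,q4},{q4,q5},{q1,q4,q5},{q2,q4,q5}}
  W123: {{q6},{q1,q6},{q2,q6},{q5,q6},{q1,q5,q6},{q2,q5,q6}} {{q1,q4,q5}}
  W124: {{q1,q4},{q1,q4,q5}}
  W125: {{q1,q4},{q1,q4,q5}} {{q1,q6},{q1,q5,q6}} {{q2,q6},{q2,q5,q6}}
  W134: {{q4,q5},{q1,q4,q5},{q2,q4,q5}}
  W135: {{q1,q6},{q1,q5,q6}} {{q2,q6},{q2,q5,q6}} {{q4,q5},{q1,q4,q5},{q2,q4,q5}}
  W145: {{q4},{q1,q4},{q2,q4},{q4,q5},{q1,q4,q5},{q2,q4,q5}}
  W234: {{q1,q4,q5}}
  W235: {{q1,q5},{q1,q6},{q1,q4,q5},{q1,q5,q6}} {{q2,q6},{q2,q5,q6}}
  W245: {{q1,q4},{q1,q4,q5}}
  W345: {{q4,q5},{q1,q4,q5},{q2,q4,q5}}
  W1234: {{q1,q4,q5}}
  W1235: {{q1,q6},{q1,q5,q6}} {{q2,q6},{q2,q5,q6}} {{q1,q4,q5}}
  W1245: {{q1,q4},{q1,q4,q5}}
  W1345: {{q4,q5},{q1,q4,q5},{q2,q4,q5}}
  W2345: {{q1,q4,q5}}
  W12345: {{q1,q4,q5}}
C dims 8,16,16,7; δ0: rk 6, SNF 1^6; δ1: rk 10, SNF 1^10; δ2: rk 6, SNF 1^6
Ȟ^0: (8−6)−0=2 ⇒ Z^2
Ȟ^1: (16−10)−6=0 ⇒ 0
Ȟ^2: (16−6)−10=0 ⇒ 0


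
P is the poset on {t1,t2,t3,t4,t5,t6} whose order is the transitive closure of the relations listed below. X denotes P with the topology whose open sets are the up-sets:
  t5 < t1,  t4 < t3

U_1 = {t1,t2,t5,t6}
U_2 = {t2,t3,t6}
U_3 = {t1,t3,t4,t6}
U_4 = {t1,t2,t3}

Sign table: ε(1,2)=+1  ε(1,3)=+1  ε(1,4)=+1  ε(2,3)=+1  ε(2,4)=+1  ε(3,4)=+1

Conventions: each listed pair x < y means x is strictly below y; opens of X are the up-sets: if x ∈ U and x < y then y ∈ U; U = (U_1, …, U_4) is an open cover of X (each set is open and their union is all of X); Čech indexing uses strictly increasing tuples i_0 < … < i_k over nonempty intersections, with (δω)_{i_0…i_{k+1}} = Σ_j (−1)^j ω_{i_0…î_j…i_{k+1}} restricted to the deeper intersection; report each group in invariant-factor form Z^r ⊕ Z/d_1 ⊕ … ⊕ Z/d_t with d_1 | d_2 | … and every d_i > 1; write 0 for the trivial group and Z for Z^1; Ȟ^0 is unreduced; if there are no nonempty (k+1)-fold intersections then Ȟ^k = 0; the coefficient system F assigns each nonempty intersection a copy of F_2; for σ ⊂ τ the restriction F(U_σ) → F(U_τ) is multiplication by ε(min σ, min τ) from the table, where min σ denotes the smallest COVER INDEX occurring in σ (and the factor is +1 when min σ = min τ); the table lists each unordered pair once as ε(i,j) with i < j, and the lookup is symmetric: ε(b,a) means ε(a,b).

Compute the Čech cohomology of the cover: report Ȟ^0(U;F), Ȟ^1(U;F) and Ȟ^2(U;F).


nerve simplices:
  U12={t2,t6} U13={t1,t6} U14={t1,t2} U23={t3,t6} U24={t2,t3} U34={t1,t3}
  U123={t6} U124={t2} U134={t1} U234={t3}
C dims 4,6,4; δ0: rk_F2 3; δ1: rk_F2 3
degree 0: 4−3−0 = 1 → Ȟ^0 ≅ Z/2
degree 1: 6−3−3 = 0 → Ȟ^1 ≅ 0
degree 2: 4−0−3 = 1 → Ȟ^2 ≅ Z/2

Ȟ^0 ≅ Z/2, Ȟ^1 ≅ 0 and Ȟ^2 ≅ Z/2


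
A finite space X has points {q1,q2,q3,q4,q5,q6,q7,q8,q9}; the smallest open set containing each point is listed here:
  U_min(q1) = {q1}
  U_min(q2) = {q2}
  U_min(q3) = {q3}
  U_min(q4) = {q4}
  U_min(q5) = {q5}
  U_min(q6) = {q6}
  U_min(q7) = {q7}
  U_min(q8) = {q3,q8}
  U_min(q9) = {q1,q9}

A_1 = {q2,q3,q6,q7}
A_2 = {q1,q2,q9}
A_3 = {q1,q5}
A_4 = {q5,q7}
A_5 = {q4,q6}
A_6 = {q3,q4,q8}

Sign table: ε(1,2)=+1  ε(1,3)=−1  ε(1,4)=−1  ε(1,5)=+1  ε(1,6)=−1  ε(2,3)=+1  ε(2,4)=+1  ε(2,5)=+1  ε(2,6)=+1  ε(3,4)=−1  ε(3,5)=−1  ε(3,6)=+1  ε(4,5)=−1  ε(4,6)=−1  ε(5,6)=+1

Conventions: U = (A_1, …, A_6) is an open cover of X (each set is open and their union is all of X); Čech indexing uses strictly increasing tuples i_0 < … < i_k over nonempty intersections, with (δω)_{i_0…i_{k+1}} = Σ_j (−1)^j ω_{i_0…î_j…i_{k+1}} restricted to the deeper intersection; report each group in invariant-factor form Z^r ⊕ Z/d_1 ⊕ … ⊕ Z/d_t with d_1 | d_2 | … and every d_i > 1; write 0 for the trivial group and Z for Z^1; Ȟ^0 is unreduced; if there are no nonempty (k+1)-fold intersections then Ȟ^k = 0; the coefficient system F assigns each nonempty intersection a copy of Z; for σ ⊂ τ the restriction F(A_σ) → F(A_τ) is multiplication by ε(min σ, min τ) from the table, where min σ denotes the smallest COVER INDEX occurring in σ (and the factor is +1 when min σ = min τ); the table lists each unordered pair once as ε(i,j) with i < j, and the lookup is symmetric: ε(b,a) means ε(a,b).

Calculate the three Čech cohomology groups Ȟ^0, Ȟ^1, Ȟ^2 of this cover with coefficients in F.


Ȟ^0(U;F) ≅ 0, Ȟ^1(U;F) ≅ Z ⊕ Z/2, Ȟ^2(U;F) ≅ 0

nerve simplices:
  A12={q2} A14={q7} A15={q6} A16={q3} A23={q1} A34={q5} A56={q4}
C dims 6,7; δ0: rk 6, SNF 1^5·2
degree 0: 6−6−0 = 0 → Ȟ^0 ≅ 0
degree 1: 7−0−6 = 1 plus torsion [2] → Ȟ^1 ≅ Z ⊕ Z/2
degree 2: 0−0−0 = 0 → Ȟ^2 ≅ 0


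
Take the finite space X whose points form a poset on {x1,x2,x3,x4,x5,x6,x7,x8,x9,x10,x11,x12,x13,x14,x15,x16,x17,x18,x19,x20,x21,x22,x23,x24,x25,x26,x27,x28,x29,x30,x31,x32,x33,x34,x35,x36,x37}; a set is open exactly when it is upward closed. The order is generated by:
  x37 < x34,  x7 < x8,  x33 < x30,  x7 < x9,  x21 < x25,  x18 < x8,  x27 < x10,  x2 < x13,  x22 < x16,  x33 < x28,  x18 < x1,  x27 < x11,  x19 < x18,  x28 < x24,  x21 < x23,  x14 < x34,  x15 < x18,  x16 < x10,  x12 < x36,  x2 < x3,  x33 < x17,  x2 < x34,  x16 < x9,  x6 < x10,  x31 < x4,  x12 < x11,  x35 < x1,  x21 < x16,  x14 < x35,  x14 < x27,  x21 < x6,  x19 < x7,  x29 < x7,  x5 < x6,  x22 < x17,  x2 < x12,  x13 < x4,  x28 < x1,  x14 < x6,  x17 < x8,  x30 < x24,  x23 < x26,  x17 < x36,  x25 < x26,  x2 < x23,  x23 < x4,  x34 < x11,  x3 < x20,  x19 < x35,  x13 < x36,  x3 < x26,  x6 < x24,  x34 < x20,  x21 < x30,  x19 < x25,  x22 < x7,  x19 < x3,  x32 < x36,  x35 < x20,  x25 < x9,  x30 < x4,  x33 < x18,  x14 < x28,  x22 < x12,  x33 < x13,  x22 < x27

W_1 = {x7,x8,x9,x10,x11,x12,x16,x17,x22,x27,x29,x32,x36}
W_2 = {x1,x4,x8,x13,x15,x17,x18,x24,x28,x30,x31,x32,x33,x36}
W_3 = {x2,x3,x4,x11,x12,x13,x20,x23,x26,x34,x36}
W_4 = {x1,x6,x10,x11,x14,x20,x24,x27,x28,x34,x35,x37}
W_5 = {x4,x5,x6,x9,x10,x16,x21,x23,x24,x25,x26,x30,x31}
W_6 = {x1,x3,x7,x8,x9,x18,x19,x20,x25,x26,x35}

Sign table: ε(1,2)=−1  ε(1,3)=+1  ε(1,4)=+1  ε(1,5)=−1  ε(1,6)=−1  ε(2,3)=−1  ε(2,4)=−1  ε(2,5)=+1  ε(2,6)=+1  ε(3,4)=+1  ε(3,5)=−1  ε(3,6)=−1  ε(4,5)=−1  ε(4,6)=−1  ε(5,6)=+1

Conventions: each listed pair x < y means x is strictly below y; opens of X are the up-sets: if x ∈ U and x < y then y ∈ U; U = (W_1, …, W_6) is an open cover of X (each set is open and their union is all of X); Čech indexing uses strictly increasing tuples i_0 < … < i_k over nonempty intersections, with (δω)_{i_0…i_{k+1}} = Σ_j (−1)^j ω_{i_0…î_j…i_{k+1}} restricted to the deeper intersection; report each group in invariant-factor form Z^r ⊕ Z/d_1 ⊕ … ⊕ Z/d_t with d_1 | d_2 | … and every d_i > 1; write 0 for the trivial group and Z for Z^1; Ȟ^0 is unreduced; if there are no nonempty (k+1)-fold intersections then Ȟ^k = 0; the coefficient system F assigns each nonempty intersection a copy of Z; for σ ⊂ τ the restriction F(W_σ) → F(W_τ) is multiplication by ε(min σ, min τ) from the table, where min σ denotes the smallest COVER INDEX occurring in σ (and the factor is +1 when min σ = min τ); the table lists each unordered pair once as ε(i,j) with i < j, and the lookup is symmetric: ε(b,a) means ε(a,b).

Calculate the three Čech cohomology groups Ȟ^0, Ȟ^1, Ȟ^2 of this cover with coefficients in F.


nerve of the cover:
  W12={x8,x17,x32,x36} W13={x11,x12,x36} W14={x10,x11,x27} W15={x9,x10,x16} W16={x7,x8,x9} W23={x4,x13,x36} W24={x1,x24,x28} W25={x4,x24,x30,x31} W26={x1,x8,x18} W34={x11,x20,x34} W35={x4,x23,x26} W36={x3,x20,x26} W45={x6,x10,x24} W46={x1,x20,x35} W56={x9,x25,x26}
  W123={x36} W126={x8} W134={x11} W145={x10} W156={x9} W235={x4} W245={x24} W246={x1} W346={x20} W356={x26}
C dims 6,15,10; δ0: rk 5, SNF 1^5; δ1: rk 10, SNF 1^9·2
Ȟ^0 = (6 − 5) − 0 = 1, so Ȟ^0 ≅ Z
Ȟ^1 = (15 − 10) − 5 = 0, so Ȟ^1 ≅ 0
Ȟ^2 = (10 − 0) − 10 = 0 plus torsion [2], so Ȟ^2 ≅ Z/2

Ȟ^0 ≅ Z; Ȟ^1 ≅ 0; Ȟ^2 ≅ Z/2


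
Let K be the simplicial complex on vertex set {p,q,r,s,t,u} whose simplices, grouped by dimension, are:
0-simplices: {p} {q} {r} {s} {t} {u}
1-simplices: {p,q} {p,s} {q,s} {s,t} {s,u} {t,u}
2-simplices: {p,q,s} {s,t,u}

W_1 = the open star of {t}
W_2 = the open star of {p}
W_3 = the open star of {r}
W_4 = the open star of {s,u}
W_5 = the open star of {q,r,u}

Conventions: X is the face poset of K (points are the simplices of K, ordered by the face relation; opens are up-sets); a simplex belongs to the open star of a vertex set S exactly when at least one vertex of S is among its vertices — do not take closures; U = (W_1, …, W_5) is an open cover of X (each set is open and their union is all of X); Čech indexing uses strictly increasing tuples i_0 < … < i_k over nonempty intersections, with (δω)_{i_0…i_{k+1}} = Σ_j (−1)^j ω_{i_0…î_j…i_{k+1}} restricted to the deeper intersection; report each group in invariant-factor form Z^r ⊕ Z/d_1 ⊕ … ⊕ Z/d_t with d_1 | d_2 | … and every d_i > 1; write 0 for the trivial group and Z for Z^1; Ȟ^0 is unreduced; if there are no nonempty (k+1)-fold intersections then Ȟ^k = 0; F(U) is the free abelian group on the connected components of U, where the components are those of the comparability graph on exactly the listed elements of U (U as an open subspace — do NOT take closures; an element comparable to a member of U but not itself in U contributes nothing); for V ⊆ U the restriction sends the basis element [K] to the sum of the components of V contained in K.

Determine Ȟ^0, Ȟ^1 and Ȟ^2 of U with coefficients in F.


Ȟ^0(U;F) ≅ Z^2, Ȟ^1(U;F) ≅ 0, Ȟ^2(U;F) ≅ 0

nerve simplices:
  W1={{t},{s,t},{t,u},{s,t,u}} W2={{p},{p,q},{p,s},{p,q,s}} W3={{r}} W4={{s},{u},{p,s},{q,s},{s,t},{s,u},{t,u},{p,q,s},{s,t,u}} W5={{q},{r},{u},{p,q},{q,s},{s,u},{t,u},{p,q,s},{s,t,u}}
  W14={{s,t},{t,u},{s,t,u}} W15={{t,u},{s,t,u}} W24={{p,s},{p,q,s}} W25={{p,q},{p,q,s}} W35={{r}} W45={{u},{q,s},{s,u},{t,u},{p,q,s},{s,t,u}}
  W145={{t,u},{s,t,u}} W245={{p,q,s}}
components per intersection:
  W1: {{t},{s,t},{t,u},{s,t,u}}
  W2: {{p},{p,q},{p,s},{p,q,s}}
  W3: {{r}}
  W4: {{s},{u},{p,s},{q,s},{s,t},{s,u},{t,u},{p,q,s},{s,t,u}}
  W5: {{q},{p,q},{q,s},{p,q,s}} {{r}} {{u},{s,u},{t,u},{s,t,u}}
  W14: {{s,t},{t,u},{s,t,u}}
  W15: {{t,u},{s,t,u}}
  W24: {{p,s},{p,q,s}}
  W25: {{p,q},{p,q,s}}
  W35: {{r}}
  W45: {{u},{s,u},{t,u},{s,t,u}} {{q,s},{p,q,s}}
  W145: {{t,u},{s,t,u}}
  W245: {{p,q,s}}
C dims 7,7,2; δ0: rk 5, SNF 1^5; δ1: rk 2, SNF 1^2
degree 0: 7−5−0 = 2 → Ȟ^0 ≅ Z^2
degree 1: 7−2−5 = 0 → Ȟ^1 ≅ 0
degree 2: 2−0−2 = 0 → Ȟ^2 ≅ 0


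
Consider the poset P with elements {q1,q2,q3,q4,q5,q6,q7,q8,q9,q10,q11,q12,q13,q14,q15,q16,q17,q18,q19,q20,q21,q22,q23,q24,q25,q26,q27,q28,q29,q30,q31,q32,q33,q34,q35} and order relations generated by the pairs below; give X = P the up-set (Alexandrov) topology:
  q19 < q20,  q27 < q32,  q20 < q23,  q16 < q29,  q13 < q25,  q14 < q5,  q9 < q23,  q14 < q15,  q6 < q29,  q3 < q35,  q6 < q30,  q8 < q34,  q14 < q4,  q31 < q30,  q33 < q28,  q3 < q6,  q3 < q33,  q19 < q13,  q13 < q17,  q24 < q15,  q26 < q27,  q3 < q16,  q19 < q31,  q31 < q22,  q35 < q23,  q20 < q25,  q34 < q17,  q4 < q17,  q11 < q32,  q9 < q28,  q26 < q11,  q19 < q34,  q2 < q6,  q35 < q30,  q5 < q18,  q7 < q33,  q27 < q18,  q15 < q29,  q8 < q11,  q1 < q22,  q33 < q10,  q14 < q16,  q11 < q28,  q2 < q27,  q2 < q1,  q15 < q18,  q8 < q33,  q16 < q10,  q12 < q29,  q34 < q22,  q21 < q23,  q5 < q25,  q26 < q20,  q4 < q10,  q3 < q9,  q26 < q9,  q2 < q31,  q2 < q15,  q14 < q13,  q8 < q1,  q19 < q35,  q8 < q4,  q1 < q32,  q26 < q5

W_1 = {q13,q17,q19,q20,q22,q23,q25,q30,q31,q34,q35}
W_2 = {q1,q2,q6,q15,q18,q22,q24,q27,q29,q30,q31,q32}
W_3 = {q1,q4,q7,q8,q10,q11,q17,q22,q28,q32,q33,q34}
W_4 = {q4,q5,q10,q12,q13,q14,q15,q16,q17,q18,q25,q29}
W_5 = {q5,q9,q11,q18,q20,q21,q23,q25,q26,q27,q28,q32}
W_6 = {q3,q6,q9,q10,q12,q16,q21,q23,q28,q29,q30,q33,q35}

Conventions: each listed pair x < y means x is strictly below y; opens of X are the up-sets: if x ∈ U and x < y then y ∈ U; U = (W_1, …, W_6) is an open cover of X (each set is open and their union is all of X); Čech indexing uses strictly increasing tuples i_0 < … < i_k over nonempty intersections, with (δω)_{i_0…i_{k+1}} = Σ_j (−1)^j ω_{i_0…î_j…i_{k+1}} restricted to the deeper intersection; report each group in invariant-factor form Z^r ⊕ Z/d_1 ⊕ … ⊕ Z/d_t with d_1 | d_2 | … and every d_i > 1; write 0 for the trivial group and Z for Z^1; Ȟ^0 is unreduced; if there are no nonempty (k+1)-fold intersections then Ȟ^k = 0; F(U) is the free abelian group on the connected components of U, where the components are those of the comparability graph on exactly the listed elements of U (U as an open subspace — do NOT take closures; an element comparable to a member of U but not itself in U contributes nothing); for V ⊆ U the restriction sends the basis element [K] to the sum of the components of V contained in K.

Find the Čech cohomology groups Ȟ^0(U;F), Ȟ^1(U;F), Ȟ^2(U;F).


Ȟ^0 ≅ Z; Ȟ^1 ≅ 0; Ȟ^2 ≅ Z/2

nonempty intersections:
  W12={q22,q30,q31} W13={q17,q22,q34} W14={q13,q17,q25} W15={q20,q23,q25} W16={q23,q30,q35} W23={q1,q22,q32} W24={q15,q18,q29} W25={q18,q27,q32} W26={q6,q29,q30} W34={q4,q10,q17} W35={q11,q28,q32} W36={q10,q28,q33} W45={q5,q18,q25} W46={q10,q12,q16,q29} W56={q9,q21,q23,q28}
  W123={q22} W126={q30} W134={q17} W145={q25} W156={q23} W235={q32} W245={q18} W246={q29} W346={q10} W356={q28}
components per intersection:
  W1: {q13,q17,q19,q20,q22,q23,q25,q30,q31,q34,q35}
  W2: {q1,q2,q6,q15,q18,q22,q24,q27,q29,q30,q31,q32}
  W3: {q1,q4,q7,q8,q10,q11,q17,q22,q28,q32,q33,q34}
  W4: {q4,q5,q10,q12,q13,q14,q15,q16,q17,q18,q25,q29}
  W5: {q5,q9,q11,q18,q20,q21,q23,q25,q26,q27,q28,q32}
  W6: {q3,q6,q9,q10,q12,q16,q21,q23,q28,q29,q30,q33,q35}
  W12: {q22,q30,q31}
  W13: {q17,q22,q34}
  W14: {q13,q17,q25}
  W15: {q20,q23,q25}
  W16: {q23,q30,q35}
  W23: {q1,q22,q32}
  W24: {q15,q18,q29}
  W25: {q18,q27,q32}
  W26: {q6,q29,q30}
  W34: {q4,q10,q17}
  W35: {q11,q28,q32}
  W36: {q10,q28,q33}
  W45: {q5,q18,q25}
  W46: {q10,q12,q16,q29}
  W56: {q9,q21,q23,q28}
  W123: {q22}
  W126: {q30}
  W134: {q17}
  W145: {q25}
  W156: {q23}
  W235: {q32}
  W245: {q18}
  W246: {q29}
  W346: {q10}
  W356: {q28}
C dims 6,15,10; δ0: rk 5, SNF 1^5; δ1: rk 10, SNF 1^9·2
Ȟ^0: (6−5)−0=1 ⇒ Z
Ȟ^1: (15−10)−5=0 ⇒ 0
Ȟ^2: (10−0)−10=0 plus torsion [2] ⇒ Z/2
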